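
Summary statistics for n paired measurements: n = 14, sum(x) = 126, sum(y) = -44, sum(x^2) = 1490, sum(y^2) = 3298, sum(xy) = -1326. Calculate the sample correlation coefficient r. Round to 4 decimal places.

-0.8769

S_xy = nΣxy − ΣxΣy = 14·(-1326) − 126·(-44) = -18564 − (-5544) = -13020
S_xx = nΣx² − (Σx)² = 14·1490 − 126² = 20860 − 15876 = 4984
S_yy = nΣy² − (Σy)² = 14·3298 − (-44)² = 46172 − 1936 = 44236
r = S_xy / √(S_xx·S_yy) = -13020 / √(4984·44236) = -13020 / √220472224 = -13020 / 14848.3071 = -0.8769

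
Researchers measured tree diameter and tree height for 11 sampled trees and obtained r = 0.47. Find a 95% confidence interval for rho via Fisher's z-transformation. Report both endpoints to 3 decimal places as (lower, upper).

(-0.181, 0.835)

z_r = atanh(0.47) = 0.510070;  SE = 1/√(n−3) = 1/√8 = 0.353553
z-limits: 0.510070 ± 1.960·0.353553 = 0.510070 ± 0.692964 = [-0.182894, 1.203034]
ρ-limits: (tanh -0.182894, tanh 1.203034) = (-0.181, 0.835)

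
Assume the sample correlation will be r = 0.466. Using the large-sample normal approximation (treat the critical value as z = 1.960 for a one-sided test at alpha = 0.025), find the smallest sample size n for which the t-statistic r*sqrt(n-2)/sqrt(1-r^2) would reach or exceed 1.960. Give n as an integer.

16

Need r·√(n−2)/√(1−r²) ≥ 1.960
√(n−2) ≥ 1.960·√(1−0.217156) / 0.466 = 1.960·0.884785 / 0.466 = 3.7214
n−2 ≥ 13.8488  ⇒  n ≥ 15.8488
Smallest integer n = 16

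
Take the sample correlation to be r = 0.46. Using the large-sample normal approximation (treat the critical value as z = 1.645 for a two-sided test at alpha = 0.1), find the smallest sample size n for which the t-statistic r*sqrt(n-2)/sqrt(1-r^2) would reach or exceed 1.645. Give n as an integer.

Need r·√(n−2)/√(1−r²) ≥ 1.645
√(n−2) ≥ 1.645·√(1−0.2116) / 0.46 = 1.645·0.887919 / 0.46 = 3.1753
n−2 ≥ 10.0825  ⇒  n ≥ 12.0825
Smallest integer n = 13

13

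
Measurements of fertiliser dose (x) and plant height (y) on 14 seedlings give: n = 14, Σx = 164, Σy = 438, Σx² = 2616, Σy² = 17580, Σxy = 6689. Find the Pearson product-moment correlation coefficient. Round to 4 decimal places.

0.9493

S_xy = nΣxy − ΣxΣy = 14·6689 − 164·438 = 93646 − 71832 = 21814
S_xx = nΣx² − (Σx)² = 14·2616 − 164² = 36624 − 26896 = 9728
S_yy = nΣy² − (Σy)² = 14·17580 − 438² = 246120 − 191844 = 54276
r = S_xy / √(S_xx·S_yy) = 21814 / √(9728·54276) = 21814 / √527996928 = 21814 / 22978.1837 = 0.9493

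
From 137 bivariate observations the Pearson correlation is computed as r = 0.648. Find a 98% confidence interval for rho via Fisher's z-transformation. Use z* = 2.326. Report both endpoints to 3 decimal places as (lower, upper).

(0.516, 0.750)

z_r = atanh(0.648) = 0.771843;  SE = 1/√(n−3) = 1/√134 = 0.086387
z-limits: 0.771843 ± 2.326·0.086387 = 0.771843 ± 0.200936 = [0.570907, 0.972779]
ρ-limits: (tanh 0.570907, tanh 0.972779) = (0.516, 0.750)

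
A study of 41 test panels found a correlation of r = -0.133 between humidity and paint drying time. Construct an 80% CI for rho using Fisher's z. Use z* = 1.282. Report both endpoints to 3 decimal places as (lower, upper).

Fisher z: z_r = atanh(r) = ½·ln((1+(-0.133))/(1−(-0.133))) = -0.133793
SE(z) = 1/√(n−3) = 1/√38 = 0.162221
80% ⇒ z* = 1.282; margin = 1.282·0.162221 = 0.207967
CI on z-scale: (-0.341760, 0.074174)
Back-transform: tanh(-0.341760) = -0.329048, tanh(0.074174) = 0.074038

(-0.329, 0.074)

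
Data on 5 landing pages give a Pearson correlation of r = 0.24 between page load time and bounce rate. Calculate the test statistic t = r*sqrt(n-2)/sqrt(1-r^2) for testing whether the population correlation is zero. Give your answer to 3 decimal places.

t = r·√(n−2) / √(1−r²) with r = 0.24, n = 5
  = 0.24·√3 / √(1 − 0.0576)
  = 0.24·1.732051 / 0.970773
  = 0.415692 / 0.970773 = 0.428

0.428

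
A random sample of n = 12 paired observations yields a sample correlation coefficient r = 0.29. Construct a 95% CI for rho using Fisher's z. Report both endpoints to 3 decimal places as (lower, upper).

(-0.341, 0.741)

Fisher z: z_r = atanh(r) = ½·ln((1+0.29)/(1−0.29)) = 0.298566
SE(z) = 1/√(n−3) = 1/√9 = 0.333333
95% ⇒ z* = 1.960; margin = 1.960·0.333333 = 0.653333
CI on z-scale: (-0.354767, 0.951899)
Back-transform: tanh(-0.354767) = -0.340596, tanh(0.951899) = 0.740642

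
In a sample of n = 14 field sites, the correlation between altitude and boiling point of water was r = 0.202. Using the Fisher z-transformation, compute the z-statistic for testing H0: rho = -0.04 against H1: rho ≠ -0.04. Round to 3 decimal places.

0.812

Fisher z: atanh(0.202) = 0.204817, atanh(-0.04) = -0.040021
z = (z_r − z_0)·√(n−3) = (0.204817 − (-0.040021))·√11 = 0.244838 · 3.316625 = 0.812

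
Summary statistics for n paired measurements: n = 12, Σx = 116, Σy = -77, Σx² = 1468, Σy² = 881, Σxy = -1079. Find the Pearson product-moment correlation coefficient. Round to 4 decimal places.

-0.9138

Numerator: nΣxy − (Σx)(Σy) = 12·(-1079) − (116)(-77) = -4016
Denominator: √[(nΣx²−(Σx)²)(nΣy²−(Σy)²)]
  nΣx²−(Σx)² = 12·1468 − 13456 = 4160;  nΣy²−(Σy)² = 12·881 − 5929 = 4643
  √(4160·4643) = √19314880 = 4394.8697
r = -4016 / 4394.8697 = -0.9138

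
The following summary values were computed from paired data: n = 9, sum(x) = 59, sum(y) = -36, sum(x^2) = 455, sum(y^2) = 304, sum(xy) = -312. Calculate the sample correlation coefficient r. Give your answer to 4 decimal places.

-0.7274

S_xy = nΣxy − ΣxΣy = 9·(-312) − 59·(-36) = -2808 − (-2124) = -684
S_xx = nΣx² − (Σx)² = 9·455 − 59² = 4095 − 3481 = 614
S_yy = nΣy² − (Σy)² = 9·304 − (-36)² = 2736 − 1296 = 1440
r = S_xy / √(S_xx·S_yy) = -684 / √(614·1440) = -684 / √884160 = -684 / 940.2978 = -0.7274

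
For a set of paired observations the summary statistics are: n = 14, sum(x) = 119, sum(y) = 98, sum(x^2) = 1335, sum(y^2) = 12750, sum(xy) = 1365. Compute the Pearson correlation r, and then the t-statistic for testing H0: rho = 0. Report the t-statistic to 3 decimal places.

0.969

Numerator: nΣxy − (Σx)(Σy) = 14·1365 − (119)(98) = 7448
Denominator: √[(nΣx²−(Σx)²)(nΣy²−(Σy)²)]
  nΣx²−(Σx)² = 14·1335 − 14161 = 4529;  nΣy²−(Σy)² = 14·12750 − 9604 = 168896
  √(4529·168896) = √764929984 = 27657.3676
r = 7448 / 27657.3676 = 0.2693
t = r·√(n−2)/√(1−r²) = 0.2693·√12 / √(1−0.072522) = 0.932883 / 0.963057 = 0.969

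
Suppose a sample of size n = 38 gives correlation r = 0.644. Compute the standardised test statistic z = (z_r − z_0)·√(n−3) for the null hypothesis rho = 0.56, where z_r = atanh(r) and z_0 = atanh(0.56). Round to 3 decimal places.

0.782

z_r = atanh(0.644) = 0.764978,  z_0 = atanh(0.56) = 0.632833
SE = 1/√(n−3) = 1/√35 = 0.169031
z = (z_r − z_0)/SE = (0.764978 − 0.632833) / 0.169031 = 0.132145 / 0.169031 = 0.782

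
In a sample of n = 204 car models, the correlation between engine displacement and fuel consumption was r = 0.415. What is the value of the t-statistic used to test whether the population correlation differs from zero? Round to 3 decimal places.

1 − r² = 1 − 0.172225 = 0.827775;  √(1−r²) = 0.909821
√(n−2) = √202 = 14.212670
t = r·√(n−2)/√(1−r²) = 0.415 · 14.212670 / 0.909821 = 6.483

6.483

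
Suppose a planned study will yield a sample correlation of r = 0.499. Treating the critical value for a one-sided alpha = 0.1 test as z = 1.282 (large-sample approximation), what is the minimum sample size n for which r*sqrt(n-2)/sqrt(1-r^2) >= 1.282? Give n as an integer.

7

Need r·√(n−2)/√(1−r²) ≥ 1.282
√(n−2) ≥ 1.282·√(1−0.249001) / 0.499 = 1.282·0.866602 / 0.499 = 2.2264
n−2 ≥ 4.9569  ⇒  n ≥ 6.9569
Smallest integer n = 7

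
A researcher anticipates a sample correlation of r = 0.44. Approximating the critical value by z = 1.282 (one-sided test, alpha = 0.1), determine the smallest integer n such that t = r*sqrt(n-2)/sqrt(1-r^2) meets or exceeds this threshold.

r√(n−2)/√(1−r²) ≥ 1.282  ⇔  n−2 ≥ (1.282)²·(1−r²)/r²
(1−r²)/r² = (1−0.1936)/0.1936 = 4.1653
n ≥ 2 + 1.643524·4.1653 = 2 + 6.8458 = 8.8458
⌈8.8458⌉ = 9

9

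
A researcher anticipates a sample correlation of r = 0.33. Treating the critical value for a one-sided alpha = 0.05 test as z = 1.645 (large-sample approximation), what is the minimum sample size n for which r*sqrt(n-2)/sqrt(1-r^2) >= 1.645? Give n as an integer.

Need r·√(n−2)/√(1−r²) ≥ 1.645
√(n−2) ≥ 1.645·√(1−0.1089) / 0.33 = 1.645·0.943981 / 0.33 = 4.7056
n−2 ≥ 22.1427  ⇒  n ≥ 24.1427
Smallest integer n = 25

25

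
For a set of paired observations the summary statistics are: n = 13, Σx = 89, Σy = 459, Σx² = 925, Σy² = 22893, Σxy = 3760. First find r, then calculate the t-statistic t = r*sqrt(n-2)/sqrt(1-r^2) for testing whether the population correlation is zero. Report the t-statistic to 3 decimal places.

Numerator: nΣxy − (Σx)(Σy) = 13·3760 − (89)(459) = 8029
Denominator: √[(nΣx²−(Σx)²)(nΣy²−(Σy)²)]
  nΣx²−(Σx)² = 13·925 − 7921 = 4104;  nΣy²−(Σy)² = 13·22893 − 210681 = 86928
  √(4104·86928) = √356752512 = 18887.8933
r = 8029 / 18887.8933 = 0.4251
t = r·√(n−2)/√(1−r²) = 0.4251·√11 / √(1−0.180710) = 1.409897 / 0.905146 = 1.558

1.558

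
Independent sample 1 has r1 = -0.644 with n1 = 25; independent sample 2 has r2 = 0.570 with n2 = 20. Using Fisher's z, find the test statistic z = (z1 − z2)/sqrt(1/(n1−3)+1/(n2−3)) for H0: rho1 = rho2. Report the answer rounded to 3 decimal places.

-4.374

Fisher z-transforms: z1 = atanh(-0.644) = -0.764978, z2 = atanh(0.570) = 0.647523; difference d = -1.412501
Var(d) = 1/22 + 1/17 = 0.0454545 + 0.0588235 = 0.1042780
z = d/√Var(d) = -1.412501 / √0.1042780 = -1.412501 / 0.322921 = -4.374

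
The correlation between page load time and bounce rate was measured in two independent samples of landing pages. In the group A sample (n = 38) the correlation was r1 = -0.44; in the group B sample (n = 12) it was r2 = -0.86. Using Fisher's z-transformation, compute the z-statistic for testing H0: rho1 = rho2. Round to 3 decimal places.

Fisher z-transforms: z1 = atanh(-0.44) = -0.472231, z2 = atanh(-0.86) = -1.293345; difference d = 0.821114
Var(d) = 1/35 + 1/9 = 0.0285714 + 0.1111111 = 0.1396825
z = d/√Var(d) = 0.821114 / √0.1396825 = 0.821114 / 0.373741 = 2.197

2.197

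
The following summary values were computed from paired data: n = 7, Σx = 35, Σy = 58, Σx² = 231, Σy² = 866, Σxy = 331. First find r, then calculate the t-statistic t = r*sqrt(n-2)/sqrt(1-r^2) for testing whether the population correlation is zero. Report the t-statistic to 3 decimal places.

Numerator: nΣxy − (Σx)(Σy) = 7·331 − (35)(58) = 287
Denominator: √[(nΣx²−(Σx)²)(nΣy²−(Σy)²)]
  nΣx²−(Σx)² = 7·231 − 1225 = 392;  nΣy²−(Σy)² = 7·866 − 3364 = 2698
  √(392·2698) = √1057616 = 1028.4046
r = 287 / 1028.4046 = 0.2791
t = r·√(n−2)/√(1−r²) = 0.2791·√5 / √(1−0.077897) = 0.624087 / 0.960262 = 0.650

0.650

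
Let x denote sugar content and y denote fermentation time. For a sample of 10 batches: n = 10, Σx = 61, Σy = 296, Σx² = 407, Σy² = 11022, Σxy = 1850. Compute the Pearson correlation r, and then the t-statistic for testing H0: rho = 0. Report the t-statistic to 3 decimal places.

0.453

Numerator: nΣxy − (Σx)(Σy) = 10·1850 − (61)(296) = 444
Denominator: √[(nΣx²−(Σx)²)(nΣy²−(Σy)²)]
  nΣx²−(Σx)² = 10·407 − 3721 = 349;  nΣy²−(Σy)² = 10·11022 − 87616 = 22604
  √(349·22604) = √7888796 = 2808.7001
r = 444 / 2808.7001 = 0.1581
t = r·√(n−2)/√(1−r²) = 0.1581·√8 / √(1−0.024996) = 0.447174 / 0.987423 = 0.453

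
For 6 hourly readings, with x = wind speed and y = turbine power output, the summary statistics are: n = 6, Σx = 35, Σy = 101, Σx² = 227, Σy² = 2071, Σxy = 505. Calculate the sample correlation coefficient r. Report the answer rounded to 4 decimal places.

S_xy = nΣxy − ΣxΣy = 6·505 − 35·101 = 3030 − 3535 = -505
S_xx = nΣx² − (Σx)² = 6·227 − 35² = 1362 − 1225 = 137
S_yy = nΣy² − (Σy)² = 6·2071 − 101² = 12426 − 10201 = 2225
r = S_xy / √(S_xx·S_yy) = -505 / √(137·2225) = -505 / √304825 = -505 / 552.1096 = -0.9147

-0.9147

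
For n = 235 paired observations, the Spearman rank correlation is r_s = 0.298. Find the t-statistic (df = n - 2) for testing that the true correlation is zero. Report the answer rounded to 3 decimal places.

1 − r_s² = 1 − 0.088804 = 0.911196;  √(1−r_s²) = 0.954566
√(n−2) = √233 = 15.264338
t = r_s·√(n−2)/√(1−r_s²) = 0.298 · 15.264338 / 0.954566 = 4.765

4.765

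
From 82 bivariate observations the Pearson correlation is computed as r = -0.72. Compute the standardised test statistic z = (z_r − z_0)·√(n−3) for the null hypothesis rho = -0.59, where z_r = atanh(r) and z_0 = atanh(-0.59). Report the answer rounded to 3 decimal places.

-2.044

z_r = atanh(-0.72) = -0.907645,  z_0 = atanh(-0.59) = -0.677666
SE = 1/√(n−3) = 1/√79 = 0.112509
z = (z_r − z_0)/SE = (-0.907645 − (-0.677666)) / 0.112509 = -0.229979 / 0.112509 = -2.044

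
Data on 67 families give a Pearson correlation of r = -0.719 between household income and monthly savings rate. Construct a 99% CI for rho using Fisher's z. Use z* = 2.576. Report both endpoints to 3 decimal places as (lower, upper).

(-0.842, -0.525)

Fisher z: z_r = atanh(r) = ½·ln((1+(-0.719))/(1−(-0.719))) = -0.905572
SE(z) = 1/√(n−3) = 1/√64 = 0.125000
99% ⇒ z* = 2.576; margin = 2.576·0.125000 = 0.322000
CI on z-scale: (-1.227572, -0.583572)
Back-transform: tanh(-1.227572) = -0.841874, tanh(-0.583572) = -0.525257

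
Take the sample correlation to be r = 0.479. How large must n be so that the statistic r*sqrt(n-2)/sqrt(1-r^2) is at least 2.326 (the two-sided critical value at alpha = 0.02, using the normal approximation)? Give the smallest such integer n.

21

Need r·√(n−2)/√(1−r²) ≥ 2.326
√(n−2) ≥ 2.326·√(1−0.229441) / 0.479 = 2.326·0.877815 / 0.479 = 4.2626
n−2 ≥ 18.1698  ⇒  n ≥ 20.1698
Smallest integer n = 21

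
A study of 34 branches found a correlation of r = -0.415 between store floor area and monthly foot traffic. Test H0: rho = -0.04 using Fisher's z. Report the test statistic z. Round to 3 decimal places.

-2.236

z_r = atanh(-0.415) = -0.441636,  z_0 = atanh(-0.04) = -0.040021
SE = 1/√(n−3) = 1/√31 = 0.179605
z = (z_r − z_0)/SE = (-0.441636 − (-0.040021)) / 0.179605 = -0.401615 / 0.179605 = -2.236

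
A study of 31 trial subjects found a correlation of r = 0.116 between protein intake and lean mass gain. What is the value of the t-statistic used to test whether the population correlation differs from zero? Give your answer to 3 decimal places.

0.629

t = r·√(n−2) / √(1−r²) with r = 0.116, n = 31
  = 0.116·√29 / √(1 − 0.013456)
  = 0.116·5.385165 / 0.993249
  = 0.624679 / 0.993249 = 0.629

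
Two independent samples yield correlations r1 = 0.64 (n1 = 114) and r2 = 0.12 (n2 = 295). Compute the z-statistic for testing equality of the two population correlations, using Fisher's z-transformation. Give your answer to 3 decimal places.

5.718

Fisher z-transforms: z1 = atanh(0.64) = 0.758174, z2 = atanh(0.12) = 0.120581; difference d = 0.637593
Var(d) = 1/111 + 1/292 = 0.0090090 + 0.0034247 = 0.0124337
z = d/√Var(d) = 0.637593 / √0.0124337 = 0.637593 / 0.111507 = 5.718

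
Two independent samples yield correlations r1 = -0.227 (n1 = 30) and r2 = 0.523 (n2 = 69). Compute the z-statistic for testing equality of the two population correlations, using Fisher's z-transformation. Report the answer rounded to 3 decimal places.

-3.552

z1 = atanh(-0.227) = -0.231024,  z2 = atanh(0.523) = 0.580460
SE = √(1/(n1−3) + 1/(n2−3)) = √(1/27 + 1/66) = √(0.0370370 + 0.0151515) = √0.0521885 = 0.228448
z = (z1 − z2)/SE = (-0.231024 − 0.580460) / 0.228448 = -0.811484 / 0.228448 = -3.552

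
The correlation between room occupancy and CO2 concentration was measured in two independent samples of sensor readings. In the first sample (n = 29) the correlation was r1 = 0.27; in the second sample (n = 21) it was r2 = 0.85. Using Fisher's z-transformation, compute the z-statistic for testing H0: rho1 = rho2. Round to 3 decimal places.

-3.194

z1 = atanh(0.27) = 0.276864,  z2 = atanh(0.85) = 1.256153
SE = √(1/(n1−3) + 1/(n2−3)) = √(1/26 + 1/18) = √(0.0384615 + 0.0555556) = √0.0940171 = 0.306622
z = (z1 − z2)/SE = (0.276864 − 1.256153) / 0.306622 = -0.979289 / 0.306622 = -3.194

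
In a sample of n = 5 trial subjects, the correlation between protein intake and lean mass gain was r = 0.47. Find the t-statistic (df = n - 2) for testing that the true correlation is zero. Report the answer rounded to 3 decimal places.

1 − r² = 1 − 0.2209 = 0.7791;  √(1−r²) = 0.882666
√(n−2) = √3 = 1.732051
t = r·√(n−2)/√(1−r²) = 0.47 · 1.732051 / 0.882666 = 0.922

0.922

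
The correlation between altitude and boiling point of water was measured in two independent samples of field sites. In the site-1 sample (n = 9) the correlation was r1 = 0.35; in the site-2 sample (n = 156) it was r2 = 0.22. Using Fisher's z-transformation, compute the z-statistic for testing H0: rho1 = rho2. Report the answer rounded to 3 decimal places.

0.341

Fisher z-transforms: z1 = atanh(0.35) = 0.365444, z2 = atanh(0.22) = 0.223656; difference d = 0.141788
Var(d) = 1/6 + 1/153 = 0.1666667 + 0.0065359 = 0.1732026
z = d/√Var(d) = 0.141788 / √0.1732026 = 0.141788 / 0.416176 = 0.341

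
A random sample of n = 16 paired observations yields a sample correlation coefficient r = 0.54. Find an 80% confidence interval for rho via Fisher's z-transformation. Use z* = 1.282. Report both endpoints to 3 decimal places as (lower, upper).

(0.244, 0.744)

Fisher z: z_r = atanh(r) = ½·ln((1+0.54)/(1−0.54)) = 0.604156
SE(z) = 1/√(n−3) = 1/√13 = 0.277350
80% ⇒ z* = 1.282; margin = 1.282·0.277350 = 0.355563
CI on z-scale: (0.248593, 0.959719)
Back-transform: tanh(0.248593) = 0.243596, tanh(0.959719) = 0.744152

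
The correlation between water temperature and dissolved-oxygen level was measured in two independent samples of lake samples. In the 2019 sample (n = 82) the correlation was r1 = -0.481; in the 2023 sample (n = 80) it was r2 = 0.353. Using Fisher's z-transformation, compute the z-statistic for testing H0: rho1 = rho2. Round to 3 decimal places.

-5.577

Fisher z-transforms: z1 = atanh(-0.481) = -0.524284, z2 = atanh(0.353) = 0.368867; difference d = -0.893151
Var(d) = 1/79 + 1/77 = 0.0126582 + 0.0129870 = 0.0256452
z = d/√Var(d) = -0.893151 / √0.0256452 = -0.893151 / 0.160141 = -5.577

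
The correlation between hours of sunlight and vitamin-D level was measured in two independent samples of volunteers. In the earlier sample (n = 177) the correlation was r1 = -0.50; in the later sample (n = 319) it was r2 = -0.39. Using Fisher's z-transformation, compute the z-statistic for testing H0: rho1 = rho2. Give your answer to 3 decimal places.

-1.457

Fisher z-transforms: z1 = atanh(-0.50) = -0.549306, z2 = atanh(-0.39) = -0.411800; difference d = -0.137506
Var(d) = 1/174 + 1/316 = 0.0057471 + 0.0031646 = 0.0089117
z = d/√Var(d) = -0.137506 / √0.0089117 = -0.137506 / 0.094402 = -1.457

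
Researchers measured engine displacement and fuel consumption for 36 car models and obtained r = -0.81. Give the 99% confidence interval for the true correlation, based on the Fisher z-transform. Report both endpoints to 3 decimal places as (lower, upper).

Fisher z: z_r = atanh(r) = ½·ln((1+(-0.81))/(1−(-0.81))) = -1.127029
SE(z) = 1/√(n−3) = 1/√33 = 0.174078
99% ⇒ z* = 2.576; margin = 2.576·0.174078 = 0.448425
CI on z-scale: (-1.575454, -0.678604)
Back-transform: tanh(-1.575454) = -0.917889, tanh(-0.678604) = -0.590611

(-0.918, -0.591)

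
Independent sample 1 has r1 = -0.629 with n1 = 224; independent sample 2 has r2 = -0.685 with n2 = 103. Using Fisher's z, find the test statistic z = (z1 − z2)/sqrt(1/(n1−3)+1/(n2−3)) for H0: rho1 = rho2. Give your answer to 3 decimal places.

Fisher z-transforms: z1 = atanh(-0.629) = -0.739760, z2 = atanh(-0.685) = -0.838474; difference d = 0.098714
Var(d) = 1/221 + 1/100 = 0.0045249 + 0.0100000 = 0.0145249
z = d/√Var(d) = 0.098714 / √0.0145249 = 0.098714 / 0.120519 = 0.819

0.819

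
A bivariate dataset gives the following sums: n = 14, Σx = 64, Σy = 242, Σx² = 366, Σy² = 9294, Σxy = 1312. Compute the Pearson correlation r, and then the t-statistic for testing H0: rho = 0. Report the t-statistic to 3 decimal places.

1.235

S_xy = nΣxy − ΣxΣy = 14·1312 − 64·242 = 18368 − 15488 = 2880
S_xx = nΣx² − (Σx)² = 14·366 − 64² = 5124 − 4096 = 1028
S_yy = nΣy² − (Σy)² = 14·9294 − 242² = 130116 − 58564 = 71552
r = S_xy / √(S_xx·S_yy) = 2880 / √(1028·71552) = 2880 / √73555456 = 2880 / 8576.4477 = 0.3358
t = r·√(n−2)/√(1−r²) = 0.3358·√12 / √(1−0.112762) = 1.163245 / 0.941933 = 1.235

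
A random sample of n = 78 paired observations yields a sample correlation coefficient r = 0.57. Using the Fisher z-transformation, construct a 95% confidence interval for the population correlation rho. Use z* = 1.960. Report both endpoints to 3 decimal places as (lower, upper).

z_r = atanh(0.57) = 0.647523;  SE = 1/√(n−3) = 1/√75 = 0.115470
z-limits: 0.647523 ± 1.960·0.115470 = 0.647523 ± 0.226321 = [0.421202, 0.873844]
ρ-limits: (tanh 0.421202, tanh 0.873844) = (0.398, 0.703)

(0.398, 0.703)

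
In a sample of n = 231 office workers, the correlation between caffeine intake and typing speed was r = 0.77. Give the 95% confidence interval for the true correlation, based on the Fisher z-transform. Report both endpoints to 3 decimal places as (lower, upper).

Fisher z: z_r = atanh(r) = ½·ln((1+0.77)/(1−0.77)) = 1.020328
SE(z) = 1/√(n−3) = 1/√228 = 0.066227
95% ⇒ z* = 1.960; margin = 1.960·0.066227 = 0.129805
CI on z-scale: (0.890523, 1.150133)
Back-transform: tanh(0.890523) = 0.711652, tanh(1.150133) = 0.817798

(0.712, 0.818)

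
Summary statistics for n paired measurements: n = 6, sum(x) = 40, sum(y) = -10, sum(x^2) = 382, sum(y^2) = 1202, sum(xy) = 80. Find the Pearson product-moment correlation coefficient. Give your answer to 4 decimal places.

Numerator: nΣxy − (Σx)(Σy) = 6·80 − (40)(-10) = 880
Denominator: √[(nΣx²−(Σx)²)(nΣy²−(Σy)²)]
  nΣx²−(Σx)² = 6·382 − 1600 = 692;  nΣy²−(Σy)² = 6·1202 − 100 = 7112
  √(692·7112) = √4921504 = 2218.4463
r = 880 / 2218.4463 = 0.3967

0.3967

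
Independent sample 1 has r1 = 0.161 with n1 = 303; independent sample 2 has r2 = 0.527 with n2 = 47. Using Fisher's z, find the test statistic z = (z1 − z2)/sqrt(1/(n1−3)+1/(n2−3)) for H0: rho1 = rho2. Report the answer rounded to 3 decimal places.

-2.624

Fisher z-transforms: z1 = atanh(0.161) = 0.162413, z2 = atanh(0.527) = 0.585982; difference d = -0.423569
Var(d) = 1/300 + 1/44 = 0.0033333 + 0.0227273 = 0.0260606
z = d/√Var(d) = -0.423569 / √0.0260606 = -0.423569 / 0.161433 = -2.624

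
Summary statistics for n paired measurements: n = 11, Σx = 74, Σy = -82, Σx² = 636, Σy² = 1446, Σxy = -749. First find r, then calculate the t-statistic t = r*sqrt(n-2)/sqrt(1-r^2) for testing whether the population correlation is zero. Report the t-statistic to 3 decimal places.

-2.142

S_xy = nΣxy − ΣxΣy = 11·(-749) − 74·(-82) = -8239 − (-6068) = -2171
S_xx = nΣx² − (Σx)² = 11·636 − 74² = 6996 − 5476 = 1520
S_yy = nΣy² − (Σy)² = 11·1446 − (-82)² = 15906 − 6724 = 9182
r = S_xy / √(S_xx·S_yy) = -2171 / √(1520·9182) = -2171 / √13956640 = -2171 / 3735.8587 = -0.5811
t = r·√(n−2)/√(1−r²) = -0.5811·√9 / √(1−0.337677) = -1.743300 / 0.813832 = -2.142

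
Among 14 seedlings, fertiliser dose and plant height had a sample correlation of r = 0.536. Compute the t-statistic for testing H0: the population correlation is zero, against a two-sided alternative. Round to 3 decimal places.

2.199

1 − r² = 1 − 0.287296 = 0.712704;  √(1−r²) = 0.844218
√(n−2) = √12 = 3.464102
t = r·√(n−2)/√(1−r²) = 0.536 · 3.464102 / 0.844218 = 2.199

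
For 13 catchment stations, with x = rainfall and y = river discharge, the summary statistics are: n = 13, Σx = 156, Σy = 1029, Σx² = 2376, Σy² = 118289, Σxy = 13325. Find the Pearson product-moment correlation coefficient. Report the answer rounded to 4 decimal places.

Numerator: nΣxy − (Σx)(Σy) = 13·13325 − (156)(1029) = 12701
Denominator: √[(nΣx²−(Σx)²)(nΣy²−(Σy)²)]
  nΣx²−(Σx)² = 13·2376 − 24336 = 6552;  nΣy²−(Σy)² = 13·118289 − 1058841 = 478916
  √(6552·478916) = √3137857632 = 56016.5835
r = 12701 / 56016.5835 = 0.2267

0.2267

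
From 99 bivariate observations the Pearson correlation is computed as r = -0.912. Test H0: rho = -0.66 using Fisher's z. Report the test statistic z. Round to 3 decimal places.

Fisher z: atanh(-0.912) = -1.539284, atanh(-0.66) = -0.792814
z = (z_r − z_0)·√(n−3) = (-1.539284 − (-0.792814))·√96 = -0.746470 · 9.797959 = -7.314

-7.314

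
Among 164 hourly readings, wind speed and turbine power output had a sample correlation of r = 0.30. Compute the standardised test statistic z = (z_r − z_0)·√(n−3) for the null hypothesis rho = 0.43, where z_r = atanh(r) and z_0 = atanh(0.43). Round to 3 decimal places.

z_r = atanh(0.30) = 0.309520,  z_0 = atanh(0.43) = 0.459897
SE = 1/√(n−3) = 1/√161 = 0.078811
z = (z_r − z_0)/SE = (0.309520 − 0.459897) / 0.078811 = -0.150377 / 0.078811 = -1.908

-1.908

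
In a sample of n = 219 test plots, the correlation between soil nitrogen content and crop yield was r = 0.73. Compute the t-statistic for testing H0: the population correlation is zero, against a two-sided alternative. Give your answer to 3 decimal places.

1 − r² = 1 − 0.5329 = 0.4671;  √(1−r²) = 0.683447
√(n−2) = √217 = 14.730920
t = r·√(n−2)/√(1−r²) = 0.73 · 14.730920 / 0.683447 = 15.734

15.734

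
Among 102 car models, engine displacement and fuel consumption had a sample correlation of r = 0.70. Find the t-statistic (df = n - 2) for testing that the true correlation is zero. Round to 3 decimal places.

9.802

1 − r² = 1 − 0.4900 = 0.5100;  √(1−r²) = 0.714143
√(n−2) = √100 = 10.000000
t = r·√(n−2)/√(1−r²) = 0.70 · 10.000000 / 0.714143 = 9.802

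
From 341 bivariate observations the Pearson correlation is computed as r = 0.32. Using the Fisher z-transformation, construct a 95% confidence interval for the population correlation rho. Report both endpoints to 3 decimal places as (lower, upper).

(0.221, 0.412)

Fisher z: z_r = atanh(r) = ½·ln((1+0.32)/(1−0.32)) = 0.331647
SE(z) = 1/√(n−3) = 1/√338 = 0.054393
95% ⇒ z* = 1.960; margin = 1.960·0.054393 = 0.106610
CI on z-scale: (0.225037, 0.438257)
Back-transform: tanh(0.225037) = 0.221314, tanh(0.438257) = 0.412199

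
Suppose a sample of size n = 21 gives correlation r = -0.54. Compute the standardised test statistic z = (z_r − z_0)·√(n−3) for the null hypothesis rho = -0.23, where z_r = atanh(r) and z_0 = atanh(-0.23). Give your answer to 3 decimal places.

-1.570

z_r = atanh(-0.54) = -0.604156,  z_0 = atanh(-0.23) = -0.234189
SE = 1/√(n−3) = 1/√18 = 0.235702
z = (z_r − z_0)/SE = (-0.604156 − (-0.234189)) / 0.235702 = -0.369967 / 0.235702 = -1.570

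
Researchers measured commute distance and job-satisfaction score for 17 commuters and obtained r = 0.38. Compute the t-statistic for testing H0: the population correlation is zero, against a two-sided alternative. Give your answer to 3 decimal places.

t = r·√(n−2) / √(1−r²) with r = 0.38, n = 17
  = 0.38·√15 / √(1 − 0.1444)
  = 0.38·3.872983 / 0.924986
  = 1.471734 / 0.924986 = 1.591

1.591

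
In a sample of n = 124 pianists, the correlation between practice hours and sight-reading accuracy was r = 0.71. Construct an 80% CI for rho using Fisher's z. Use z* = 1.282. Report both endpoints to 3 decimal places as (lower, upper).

(0.647, 0.763)

Fisher z: z_r = atanh(r) = ½·ln((1+0.71)/(1−0.71)) = 0.887184
SE(z) = 1/√(n−3) = 1/√121 = 0.090909
80% ⇒ z* = 1.282; margin = 1.282·0.090909 = 0.116545
CI on z-scale: (0.770639, 1.003729)
Back-transform: tanh(0.770639) = 0.647301, tanh(1.003729) = 0.763156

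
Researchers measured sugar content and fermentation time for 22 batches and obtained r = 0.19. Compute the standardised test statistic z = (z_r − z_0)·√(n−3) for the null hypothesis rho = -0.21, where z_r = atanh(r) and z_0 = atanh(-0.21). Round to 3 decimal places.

1.768

z_r = atanh(0.19) = 0.192337,  z_0 = atanh(-0.21) = -0.213171
SE = 1/√(n−3) = 1/√19 = 0.229416
z = (z_r − z_0)/SE = (0.192337 − (-0.213171)) / 0.229416 = 0.405508 / 0.229416 = 1.768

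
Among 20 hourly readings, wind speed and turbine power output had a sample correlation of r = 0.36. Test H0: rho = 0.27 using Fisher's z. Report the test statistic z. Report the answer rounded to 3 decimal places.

0.412

z_r = atanh(0.36) = 0.376886,  z_0 = atanh(0.27) = 0.276864
SE = 1/√(n−3) = 1/√17 = 0.242536
z = (z_r − z_0)/SE = (0.376886 − 0.276864) / 0.242536 = 0.100022 / 0.242536 = 0.412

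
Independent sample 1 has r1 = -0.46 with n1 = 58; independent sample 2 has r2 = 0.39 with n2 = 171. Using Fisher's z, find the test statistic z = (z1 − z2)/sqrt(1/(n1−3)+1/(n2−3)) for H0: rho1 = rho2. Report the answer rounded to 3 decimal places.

-5.852

z1 = atanh(-0.46) = -0.497311,  z2 = atanh(0.39) = 0.411800
SE = √(1/(n1−3) + 1/(n2−3)) = √(1/55 + 1/168) = √(0.0181818 + 0.0059524) = √0.0241342 = 0.155352
z = (z1 − z2)/SE = (-0.497311 − 0.411800) / 0.155352 = -0.909111 / 0.155352 = -5.852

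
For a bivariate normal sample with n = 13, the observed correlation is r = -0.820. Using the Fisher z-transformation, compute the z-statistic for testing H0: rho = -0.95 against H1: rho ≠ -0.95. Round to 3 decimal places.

2.134

z_r = atanh(-0.820) = -1.156817,  z_0 = atanh(-0.95) = -1.831781
SE = 1/√(n−3) = 1/√10 = 0.316228
z = (z_r − z_0)/SE = (-1.156817 − (-1.831781)) / 0.316228 = 0.674964 / 0.316228 = 2.134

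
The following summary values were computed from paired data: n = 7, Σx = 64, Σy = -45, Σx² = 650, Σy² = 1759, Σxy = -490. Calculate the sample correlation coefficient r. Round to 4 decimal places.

S_xy = nΣxy − ΣxΣy = 7·(-490) − 64·(-45) = -3430 − (-2880) = -550
S_xx = nΣx² − (Σx)² = 7·650 − 64² = 4550 − 4096 = 454
S_yy = nΣy² − (Σy)² = 7·1759 − (-45)² = 12313 − 2025 = 10288
r = S_xy / √(S_xx·S_yy) = -550 / √(454·10288) = -550 / √4670752 = -550 / 2161.1923 = -0.2545

-0.2545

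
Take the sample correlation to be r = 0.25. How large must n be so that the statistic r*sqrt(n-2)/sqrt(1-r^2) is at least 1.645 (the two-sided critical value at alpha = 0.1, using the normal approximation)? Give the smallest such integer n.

Need r·√(n−2)/√(1−r²) ≥ 1.645
√(n−2) ≥ 1.645·√(1−0.0625) / 0.25 = 1.645·0.968246 / 0.25 = 6.3711
n−2 ≥ 40.5909  ⇒  n ≥ 42.5909
Smallest integer n = 43

43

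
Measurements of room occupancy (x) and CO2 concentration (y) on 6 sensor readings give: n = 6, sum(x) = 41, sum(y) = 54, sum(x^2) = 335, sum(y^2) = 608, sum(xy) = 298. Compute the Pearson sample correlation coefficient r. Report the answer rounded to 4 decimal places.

-0.8681

Numerator: nΣxy − (Σx)(Σy) = 6·298 − (41)(54) = -426
Denominator: √[(nΣx²−(Σx)²)(nΣy²−(Σy)²)]
  nΣx²−(Σx)² = 6·335 − 1681 = 329;  nΣy²−(Σy)² = 6·608 − 2916 = 732
  √(329·732) = √240828 = 490.7423
r = -426 / 490.7423 = -0.8681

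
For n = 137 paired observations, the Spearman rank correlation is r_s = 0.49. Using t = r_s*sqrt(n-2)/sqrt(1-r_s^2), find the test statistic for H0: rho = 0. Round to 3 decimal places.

6.531

t = r_s·√(n−2) / √(1−r_s²) with r_s = 0.49, n = 137
  = 0.49·√135 / √(1 − 0.2401)
  = 0.49·11.618950 / 0.871722
  = 5.693285 / 0.871722 = 6.531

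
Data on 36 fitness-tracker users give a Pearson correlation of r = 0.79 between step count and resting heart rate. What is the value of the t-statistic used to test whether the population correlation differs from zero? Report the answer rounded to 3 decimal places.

1 − r² = 1 − 0.6241 = 0.3759;  √(1−r²) = 0.613107
√(n−2) = √34 = 5.830952
t = r·√(n−2)/√(1−r²) = 0.79 · 5.830952 / 0.613107 = 7.513

7.513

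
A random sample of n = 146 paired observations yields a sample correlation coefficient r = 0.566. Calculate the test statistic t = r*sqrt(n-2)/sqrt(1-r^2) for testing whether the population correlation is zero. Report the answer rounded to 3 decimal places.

8.239

1 − r² = 1 − 0.320356 = 0.679644;  √(1−r²) = 0.824405
√(n−2) = √144 = 12.000000
t = r·√(n−2)/√(1−r²) = 0.566 · 12.000000 / 0.824405 = 8.239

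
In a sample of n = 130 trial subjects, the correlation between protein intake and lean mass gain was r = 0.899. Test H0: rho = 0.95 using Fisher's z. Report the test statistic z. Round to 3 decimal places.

-4.111

z_r = atanh(0.899) = 1.466981,  z_0 = atanh(0.95) = 1.831781
SE = 1/√(n−3) = 1/√127 = 0.088736
z = (z_r − z_0)/SE = (1.466981 − 1.831781) / 0.088736 = -0.364800 / 0.088736 = -4.111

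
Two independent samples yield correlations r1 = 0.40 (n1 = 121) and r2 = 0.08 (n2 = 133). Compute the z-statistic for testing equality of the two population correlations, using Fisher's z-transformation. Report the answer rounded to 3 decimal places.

2.701

z1 = atanh(0.40) = 0.423649,  z2 = atanh(0.08) = 0.080171
SE = √(1/(n1−3) + 1/(n2−3)) = √(1/118 + 1/130) = √(0.0084746 + 0.0076923) = √0.0161669 = 0.127149
z = (z1 − z2)/SE = (0.423649 − 0.080171) / 0.127149 = 0.343478 / 0.127149 = 2.701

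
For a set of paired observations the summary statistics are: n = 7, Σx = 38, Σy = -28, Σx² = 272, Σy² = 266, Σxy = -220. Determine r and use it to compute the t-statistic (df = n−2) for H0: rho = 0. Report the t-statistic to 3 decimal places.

S_xy = nΣxy − ΣxΣy = 7·(-220) − 38·(-28) = -1540 − (-1064) = -476
S_xx = nΣx² − (Σx)² = 7·272 − 38² = 1904 − 1444 = 460
S_yy = nΣy² − (Σy)² = 7·266 − (-28)² = 1862 − 784 = 1078
r = S_xy / √(S_xx·S_yy) = -476 / √(460·1078) = -476 / √495880 = -476 / 704.1875 = -0.6760
t = r·√(n−2)/√(1−r²) = -0.6760·√5 / √(1−0.456976) = -1.511582 / 0.736902 = -2.051

-2.051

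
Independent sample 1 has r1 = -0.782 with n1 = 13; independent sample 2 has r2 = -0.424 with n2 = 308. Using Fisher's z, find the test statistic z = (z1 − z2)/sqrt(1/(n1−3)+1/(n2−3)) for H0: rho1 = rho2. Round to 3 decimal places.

-1.861

z1 = atanh(-0.782) = -1.050498,  z2 = atanh(-0.424) = -0.452559
SE = √(1/(n1−3) + 1/(n2−3)) = √(1/10 + 1/305) = √(0.1000000 + 0.0032787) = √0.1032787 = 0.321370
z = (z1 − z2)/SE = (-1.050498 − (-0.452559)) / 0.321370 = -0.597939 / 0.321370 = -1.861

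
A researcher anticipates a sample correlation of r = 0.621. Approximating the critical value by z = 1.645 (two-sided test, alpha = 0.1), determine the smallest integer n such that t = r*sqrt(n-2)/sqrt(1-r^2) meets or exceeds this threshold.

Need r·√(n−2)/√(1−r²) ≥ 1.645
√(n−2) ≥ 1.645·√(1−0.385641) / 0.621 = 1.645·0.783811 / 0.621 = 2.0763
n−2 ≥ 4.3110  ⇒  n ≥ 6.3110
Smallest integer n = 7

7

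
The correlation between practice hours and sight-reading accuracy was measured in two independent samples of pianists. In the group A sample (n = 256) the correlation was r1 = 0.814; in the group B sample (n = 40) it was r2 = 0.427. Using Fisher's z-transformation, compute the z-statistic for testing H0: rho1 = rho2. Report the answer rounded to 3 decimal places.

Fisher z-transforms: z1 = atanh(0.814) = 1.138771, z2 = atanh(0.427) = 0.456222; difference d = 0.682549
Var(d) = 1/253 + 1/37 = 0.0039526 + 0.0270270 = 0.0309796
z = d/√Var(d) = 0.682549 / √0.0309796 = 0.682549 / 0.176010 = 3.878

3.878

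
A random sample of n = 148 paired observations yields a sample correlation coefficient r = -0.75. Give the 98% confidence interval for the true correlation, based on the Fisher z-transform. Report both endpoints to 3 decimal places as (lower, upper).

z_r = atanh(-0.75) = -0.972955;  SE = 1/√(n−3) = 1/√145 = 0.083045
z-limits: -0.972955 ± 2.326·0.083045 = -0.972955 ± 0.193163 = [-1.166118, -0.779792]
ρ-limits: (tanh -1.166118, tanh -0.779792) = (-0.823, -0.653)

(-0.823, -0.653)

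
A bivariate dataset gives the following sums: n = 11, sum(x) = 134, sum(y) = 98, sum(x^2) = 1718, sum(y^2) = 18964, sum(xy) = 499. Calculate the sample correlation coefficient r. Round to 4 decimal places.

Numerator: nΣxy − (Σx)(Σy) = 11·499 − (134)(98) = -7643
Denominator: √[(nΣx²−(Σx)²)(nΣy²−(Σy)²)]
  nΣx²−(Σx)² = 11·1718 − 17956 = 942;  nΣy²−(Σy)² = 11·18964 − 9604 = 199000
  √(942·199000) = √187458000 = 13691.5302
r = -7643 / 13691.5302 = -0.5582

-0.5582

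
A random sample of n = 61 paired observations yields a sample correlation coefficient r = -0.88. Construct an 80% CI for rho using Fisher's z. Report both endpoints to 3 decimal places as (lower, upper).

(-0.913, -0.836)

Fisher z: z_r = atanh(r) = ½·ln((1+(-0.88))/(1−(-0.88))) = -1.375768
SE(z) = 1/√(n−3) = 1/√58 = 0.131306
80% ⇒ z* = 1.282; margin = 1.282·0.131306 = 0.168334
CI on z-scale: (-1.544102, -1.207434)
Back-transform: tanh(-1.544102) = -0.912807, tanh(-1.207434) = -0.835908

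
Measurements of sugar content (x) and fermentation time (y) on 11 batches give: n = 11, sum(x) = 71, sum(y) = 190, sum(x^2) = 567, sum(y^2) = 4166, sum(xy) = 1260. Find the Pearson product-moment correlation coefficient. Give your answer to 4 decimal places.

S_xy = nΣxy − ΣxΣy = 11·1260 − 71·190 = 13860 − 13490 = 370
S_xx = nΣx² − (Σx)² = 11·567 − 71² = 6237 − 5041 = 1196
S_yy = nΣy² − (Σy)² = 11·4166 − 190² = 45826 − 36100 = 9726
r = S_xy / √(S_xx·S_yy) = 370 / √(1196·9726) = 370 / √11632296 = 370 / 3410.6152 = 0.1085

0.1085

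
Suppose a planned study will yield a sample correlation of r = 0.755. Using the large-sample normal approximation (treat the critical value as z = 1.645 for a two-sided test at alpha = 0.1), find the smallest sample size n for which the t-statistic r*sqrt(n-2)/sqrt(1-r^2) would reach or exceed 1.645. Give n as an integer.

5

r√(n−2)/√(1−r²) ≥ 1.645  ⇔  n−2 ≥ (1.645)²·(1−r²)/r²
(1−r²)/r² = (1−0.570025)/0.570025 = 0.7543
n ≥ 2 + 2.706025·0.7543 = 2 + 2.0412 = 4.0412
⌈4.0412⌉ = 5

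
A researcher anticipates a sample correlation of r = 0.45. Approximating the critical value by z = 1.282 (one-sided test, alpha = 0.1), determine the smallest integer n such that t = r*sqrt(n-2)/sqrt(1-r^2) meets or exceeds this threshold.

r√(n−2)/√(1−r²) ≥ 1.282  ⇔  n−2 ≥ (1.282)²·(1−r²)/r²
(1−r²)/r² = (1−0.2025)/0.2025 = 3.9383
n ≥ 2 + 1.643524·3.9383 = 2 + 6.4727 = 8.4727
⌈8.4727⌉ = 9

9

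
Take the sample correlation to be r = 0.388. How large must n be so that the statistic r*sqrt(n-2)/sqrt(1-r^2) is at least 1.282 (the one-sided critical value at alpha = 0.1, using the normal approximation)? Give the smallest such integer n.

Need r·√(n−2)/√(1−r²) ≥ 1.282
√(n−2) ≥ 1.282·√(1−0.150544) / 0.388 = 1.282·0.921659 / 0.388 = 3.0453
n−2 ≥ 9.2739  ⇒  n ≥ 11.2739
Smallest integer n = 12

12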